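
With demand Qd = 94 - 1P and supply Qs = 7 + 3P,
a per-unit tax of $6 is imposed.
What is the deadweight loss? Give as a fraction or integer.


Pre-tax equilibrium quantity: Q* = 289/4
Post-tax equilibrium quantity: Q_tax = 271/4
Reduction in quantity: Q* - Q_tax = 9/2
DWL = (1/2) * tax * (Q* - Q_tax)
DWL = (1/2) * 6 * 9/2 = 27/2

27/2


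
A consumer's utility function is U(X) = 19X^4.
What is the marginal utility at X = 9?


MU = dU/dX = 19*4*X^(4-1)
MU = 76*X^3
At X = 9:
MU = 76 * 9^3
MU = 76 * 729 = 55404

55404


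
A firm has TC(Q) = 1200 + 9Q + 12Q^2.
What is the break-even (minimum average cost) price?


AC(Q) = 1200/Q + 9 + 12Q
To minimize: dAC/dQ = -1200/Q^2 + 12 = 0
Q^2 = 1200/12 = 100
Q* = 10
Min AC = 1200/10 + 9 + 12*10
Min AC = 120 + 9 + 120 = 249

249


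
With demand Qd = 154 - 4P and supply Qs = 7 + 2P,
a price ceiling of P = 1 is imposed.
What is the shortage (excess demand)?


At P = 1:
Qd = 154 - 4*1 = 150
Qs = 7 + 2*1 = 9
Shortage = Qd - Qs = 150 - 9 = 141

141


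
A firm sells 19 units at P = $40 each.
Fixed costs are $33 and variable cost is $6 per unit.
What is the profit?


Total Revenue = P * Q = 40 * 19 = $760
Total Cost = FC + VC*Q = 33 + 6*19 = $147
Profit = TR - TC = 760 - 147 = $613

$613


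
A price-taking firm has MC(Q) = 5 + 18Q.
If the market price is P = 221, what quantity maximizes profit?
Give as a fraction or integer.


In perfect competition, profit is maximized where P = MC.
221 = 5 + 18Q
216 = 18Q
Q* = 216/18 = 12

12


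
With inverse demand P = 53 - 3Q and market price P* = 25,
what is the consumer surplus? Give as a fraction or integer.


Maximum willingness to pay (at Q=0): P_max = 53
Quantity demanded at P* = 25:
Q* = (53 - 25)/3 = 28/3
CS = (1/2) * Q* * (P_max - P*)
CS = (1/2) * 28/3 * (53 - 25)
CS = (1/2) * 28/3 * 28 = 392/3

392/3


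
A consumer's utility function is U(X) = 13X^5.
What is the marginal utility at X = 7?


MU = dU/dX = 13*5*X^(5-1)
MU = 65*X^4
At X = 7:
MU = 65 * 7^4
MU = 65 * 2401 = 156065

156065


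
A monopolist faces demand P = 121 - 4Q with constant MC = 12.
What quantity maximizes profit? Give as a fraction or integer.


TR = P*Q = (121 - 4Q)Q = 121Q - 4Q^2
MR = dTR/dQ = 121 - 8Q
Set MR = MC:
121 - 8Q = 12
109 = 8Q
Q* = 109/8 = 109/8

109/8


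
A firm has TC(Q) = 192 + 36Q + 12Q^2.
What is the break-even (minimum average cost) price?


AC(Q) = 192/Q + 36 + 12Q
To minimize: dAC/dQ = -192/Q^2 + 12 = 0
Q^2 = 192/12 = 16
Q* = 4
Min AC = 192/4 + 36 + 12*4
Min AC = 48 + 36 + 48 = 132

132


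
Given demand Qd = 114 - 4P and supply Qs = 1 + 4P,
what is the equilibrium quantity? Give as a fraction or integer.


First find equilibrium price:
114 - 4P = 1 + 4P
P* = 113/8 = 113/8
Then substitute into demand:
Q* = 114 - 4 * 113/8 = 115/2

115/2


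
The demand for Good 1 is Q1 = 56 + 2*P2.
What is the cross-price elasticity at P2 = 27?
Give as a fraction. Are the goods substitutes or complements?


dQ1/dP2 = 2
At P2 = 27: Q1 = 56 + 2*27 = 110
Exy = (dQ1/dP2)(P2/Q1) = 2 * 27 / 110 = 27/55
Since Exy > 0, the goods are substitutes.

27/55 (substitutes)


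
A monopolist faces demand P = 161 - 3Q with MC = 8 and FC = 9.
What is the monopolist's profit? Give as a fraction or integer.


MR = MC: 161 - 6Q = 8
Q* = 51/2
P* = 161 - 3*51/2 = 169/2
Profit = (P* - MC)*Q* - FC
= (169/2 - 8)*51/2 - 9
= 153/2*51/2 - 9
= 7803/4 - 9 = 7767/4

7767/4


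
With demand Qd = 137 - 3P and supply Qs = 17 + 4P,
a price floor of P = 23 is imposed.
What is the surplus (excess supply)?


At P = 23:
Qd = 137 - 3*23 = 68
Qs = 17 + 4*23 = 109
Surplus = Qs - Qd = 109 - 68 = 41

41


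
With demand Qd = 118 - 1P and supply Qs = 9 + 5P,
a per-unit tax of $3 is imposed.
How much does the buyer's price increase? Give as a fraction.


With a per-unit tax, the buyer's price increase depends on relative slopes.
Supply slope: d = 5, Demand slope: b = 1
Buyer's price increase = d * tax / (b + d)
= 5 * 3 / (1 + 5)
= 15 / 6 = 5/2

5/2


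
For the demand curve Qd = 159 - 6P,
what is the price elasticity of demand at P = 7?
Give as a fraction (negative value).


dQ/dP = -6
At P = 7: Q = 159 - 6*7 = 117
E = (dQ/dP)(P/Q) = (-6)(7/117) = -14/39

-14/39


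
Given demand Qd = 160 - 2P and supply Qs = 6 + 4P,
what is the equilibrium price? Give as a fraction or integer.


At equilibrium, Qd = Qs.
160 - 2P = 6 + 4P
160 - 6 = 2P + 4P
154 = 6P
P* = 154/6 = 77/3

77/3


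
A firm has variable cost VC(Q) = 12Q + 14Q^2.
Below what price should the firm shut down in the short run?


AVC(Q) = VC(Q)/Q = 12 + 14Q
AVC is increasing in Q, so minimum AVC is at Q -> 0+.
Min AVC = 12
The firm should shut down if P < 12.

12


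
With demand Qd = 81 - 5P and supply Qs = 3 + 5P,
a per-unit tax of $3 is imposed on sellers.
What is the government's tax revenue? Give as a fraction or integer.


With tax on sellers, new supply: Qs' = 3 + 5(P - 3)
= 5P - 12
New equilibrium quantity:
Q_new = 69/2
Tax revenue = tax * Q_new = 3 * 69/2 = 207/2

207/2


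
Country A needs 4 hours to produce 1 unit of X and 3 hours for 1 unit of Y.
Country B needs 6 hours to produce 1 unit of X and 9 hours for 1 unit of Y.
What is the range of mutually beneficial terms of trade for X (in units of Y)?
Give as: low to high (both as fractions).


Opportunity cost of X for Country A = hours_X / hours_Y = 4/3 = 4/3 units of Y
Opportunity cost of X for Country B = hours_X / hours_Y = 6/9 = 2/3 units of Y
Terms of trade must be between the two opportunity costs.
Range: 2/3 to 4/3

2/3 to 4/3


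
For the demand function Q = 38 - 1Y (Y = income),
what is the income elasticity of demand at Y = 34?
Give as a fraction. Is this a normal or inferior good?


dQ/dY = -1
At Y = 34: Q = 38 - 1*34 = 4
Ey = (dQ/dY)(Y/Q) = -1 * 34 / 4 = -17/2
Since Ey < 0, this is a inferior good.

-17/2 (inferior good)


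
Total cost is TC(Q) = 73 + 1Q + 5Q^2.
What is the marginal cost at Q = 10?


MC = dTC/dQ = 1 + 2*5*Q
At Q = 10:
MC = 1 + 10*10
MC = 1 + 100 = 101

101


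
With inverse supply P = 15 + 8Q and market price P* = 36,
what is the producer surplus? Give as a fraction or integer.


Minimum supply price (at Q=0): P_min = 15
Quantity supplied at P* = 36:
Q* = (36 - 15)/8 = 21/8
PS = (1/2) * Q* * (P* - P_min)
PS = (1/2) * 21/8 * (36 - 15)
PS = (1/2) * 21/8 * 21 = 441/16

441/16


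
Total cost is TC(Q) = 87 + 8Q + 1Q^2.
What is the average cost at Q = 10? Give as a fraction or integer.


TC(10) = 87 + 8*10 + 1*10^2
TC(10) = 87 + 80 + 100 = 267
AC = TC/Q = 267/10 = 267/10

267/10


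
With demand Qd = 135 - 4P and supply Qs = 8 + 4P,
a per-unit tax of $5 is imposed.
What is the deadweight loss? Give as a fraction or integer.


Pre-tax equilibrium quantity: Q* = 143/2
Post-tax equilibrium quantity: Q_tax = 123/2
Reduction in quantity: Q* - Q_tax = 10
DWL = (1/2) * tax * (Q* - Q_tax)
DWL = (1/2) * 5 * 10 = 25

25


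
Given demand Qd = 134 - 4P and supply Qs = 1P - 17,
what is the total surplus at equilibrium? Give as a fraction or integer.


Find equilibrium: 134 - 4P = 1P - 17
134 + 17 = 5P
P* = 151/5 = 151/5
Q* = 1*151/5 - 17 = 66/5
Inverse demand: P = 67/2 - Q/4, so P_max = 67/2
Inverse supply: P = 17 + Q/1, so P_min = 17
CS = (1/2) * 66/5 * (67/2 - 151/5) = 1089/50
PS = (1/2) * 66/5 * (151/5 - 17) = 2178/25
TS = CS + PS = 1089/50 + 2178/25 = 1089/10

1089/10


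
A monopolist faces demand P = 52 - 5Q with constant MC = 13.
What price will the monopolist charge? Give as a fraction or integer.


MR = 52 - 10Q
Set MR = MC: 52 - 10Q = 13
Q* = 39/10
Substitute into demand:
P* = 52 - 5*39/10 = 65/2

65/2


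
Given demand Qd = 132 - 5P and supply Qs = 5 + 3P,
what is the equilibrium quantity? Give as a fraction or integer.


First find equilibrium price:
132 - 5P = 5 + 3P
P* = 127/8 = 127/8
Then substitute into demand:
Q* = 132 - 5 * 127/8 = 421/8

421/8


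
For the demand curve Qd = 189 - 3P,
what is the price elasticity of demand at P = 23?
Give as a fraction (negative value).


dQ/dP = -3
At P = 23: Q = 189 - 3*23 = 120
E = (dQ/dP)(P/Q) = (-3)(23/120) = -23/40

-23/40


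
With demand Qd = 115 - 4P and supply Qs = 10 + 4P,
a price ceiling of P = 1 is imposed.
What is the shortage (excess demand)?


At P = 1:
Qd = 115 - 4*1 = 111
Qs = 10 + 4*1 = 14
Shortage = Qd - Qs = 111 - 14 = 97

97


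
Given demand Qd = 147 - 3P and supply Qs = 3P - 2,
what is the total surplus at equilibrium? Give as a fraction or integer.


Find equilibrium: 147 - 3P = 3P - 2
147 + 2 = 6P
P* = 149/6 = 149/6
Q* = 3*149/6 - 2 = 145/2
Inverse demand: P = 49 - Q/3, so P_max = 49
Inverse supply: P = 2/3 + Q/3, so P_min = 2/3
CS = (1/2) * 145/2 * (49 - 149/6) = 21025/24
PS = (1/2) * 145/2 * (149/6 - 2/3) = 21025/24
TS = CS + PS = 21025/24 + 21025/24 = 21025/12

21025/12


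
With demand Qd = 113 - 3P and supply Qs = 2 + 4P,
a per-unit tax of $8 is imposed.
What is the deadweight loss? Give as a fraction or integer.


Pre-tax equilibrium quantity: Q* = 458/7
Post-tax equilibrium quantity: Q_tax = 362/7
Reduction in quantity: Q* - Q_tax = 96/7
DWL = (1/2) * tax * (Q* - Q_tax)
DWL = (1/2) * 8 * 96/7 = 384/7

384/7


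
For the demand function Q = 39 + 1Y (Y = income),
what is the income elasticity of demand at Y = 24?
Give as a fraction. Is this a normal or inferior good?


dQ/dY = 1
At Y = 24: Q = 39 + 1*24 = 63
Ey = (dQ/dY)(Y/Q) = 1 * 24 / 63 = 8/21
Since Ey > 0, this is a normal good.

8/21 (normal good)


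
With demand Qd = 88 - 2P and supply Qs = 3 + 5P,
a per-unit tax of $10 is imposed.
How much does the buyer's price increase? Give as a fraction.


With a per-unit tax, the buyer's price increase depends on relative slopes.
Supply slope: d = 5, Demand slope: b = 2
Buyer's price increase = d * tax / (b + d)
= 5 * 10 / (2 + 5)
= 50 / 7 = 50/7

50/7


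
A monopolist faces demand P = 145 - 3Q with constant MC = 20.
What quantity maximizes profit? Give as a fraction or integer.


TR = P*Q = (145 - 3Q)Q = 145Q - 3Q^2
MR = dTR/dQ = 145 - 6Q
Set MR = MC:
145 - 6Q = 20
125 = 6Q
Q* = 125/6 = 125/6

125/6


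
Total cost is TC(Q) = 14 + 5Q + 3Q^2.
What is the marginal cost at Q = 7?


MC = dTC/dQ = 5 + 2*3*Q
At Q = 7:
MC = 5 + 6*7
MC = 5 + 42 = 47

47


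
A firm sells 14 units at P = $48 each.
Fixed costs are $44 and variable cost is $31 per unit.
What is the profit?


Total Revenue = P * Q = 48 * 14 = $672
Total Cost = FC + VC*Q = 44 + 31*14 = $478
Profit = TR - TC = 672 - 478 = $194

$194


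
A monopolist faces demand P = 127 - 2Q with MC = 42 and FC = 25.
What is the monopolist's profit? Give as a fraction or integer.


MR = MC: 127 - 4Q = 42
Q* = 85/4
P* = 127 - 2*85/4 = 169/2
Profit = (P* - MC)*Q* - FC
= (169/2 - 42)*85/4 - 25
= 85/2*85/4 - 25
= 7225/8 - 25 = 7025/8

7025/8


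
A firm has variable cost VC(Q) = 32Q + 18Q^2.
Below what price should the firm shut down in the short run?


AVC(Q) = VC(Q)/Q = 32 + 18Q
AVC is increasing in Q, so minimum AVC is at Q -> 0+.
Min AVC = 32
The firm should shut down if P < 32.

32


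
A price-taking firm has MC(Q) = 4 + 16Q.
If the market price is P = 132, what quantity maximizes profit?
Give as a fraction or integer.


In perfect competition, profit is maximized where P = MC.
132 = 4 + 16Q
128 = 16Q
Q* = 128/16 = 8

8


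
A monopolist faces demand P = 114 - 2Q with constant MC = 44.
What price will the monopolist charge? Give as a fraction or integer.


MR = 114 - 4Q
Set MR = MC: 114 - 4Q = 44
Q* = 35/2
Substitute into demand:
P* = 114 - 2*35/2 = 79

79


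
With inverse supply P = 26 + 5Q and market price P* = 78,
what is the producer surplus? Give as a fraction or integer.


Minimum supply price (at Q=0): P_min = 26
Quantity supplied at P* = 78:
Q* = (78 - 26)/5 = 52/5
PS = (1/2) * Q* * (P* - P_min)
PS = (1/2) * 52/5 * (78 - 26)
PS = (1/2) * 52/5 * 52 = 1352/5

1352/5


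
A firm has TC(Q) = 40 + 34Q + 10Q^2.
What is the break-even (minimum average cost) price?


AC(Q) = 40/Q + 34 + 10Q
To minimize: dAC/dQ = -40/Q^2 + 10 = 0
Q^2 = 40/10 = 4
Q* = 2
Min AC = 40/2 + 34 + 10*2
Min AC = 20 + 34 + 20 = 74

74


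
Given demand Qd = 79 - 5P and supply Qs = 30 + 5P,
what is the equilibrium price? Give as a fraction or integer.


At equilibrium, Qd = Qs.
79 - 5P = 30 + 5P
79 - 30 = 5P + 5P
49 = 10P
P* = 49/10 = 49/10

49/10


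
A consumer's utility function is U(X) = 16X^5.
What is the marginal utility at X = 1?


MU = dU/dX = 16*5*X^(5-1)
MU = 80*X^4
At X = 1:
MU = 80 * 1^4
MU = 80 * 1 = 80

80


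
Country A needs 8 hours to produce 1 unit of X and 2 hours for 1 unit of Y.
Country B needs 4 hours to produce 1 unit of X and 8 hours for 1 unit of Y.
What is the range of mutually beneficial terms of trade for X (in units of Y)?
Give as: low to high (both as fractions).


Opportunity cost of X for Country A = hours_X / hours_Y = 8/2 = 4 units of Y
Opportunity cost of X for Country B = hours_X / hours_Y = 4/8 = 1/2 units of Y
Terms of trade must be between the two opportunity costs.
Range: 1/2 to 4

1/2 to 4


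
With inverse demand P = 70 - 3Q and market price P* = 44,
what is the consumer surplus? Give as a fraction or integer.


Maximum willingness to pay (at Q=0): P_max = 70
Quantity demanded at P* = 44:
Q* = (70 - 44)/3 = 26/3
CS = (1/2) * Q* * (P_max - P*)
CS = (1/2) * 26/3 * (70 - 44)
CS = (1/2) * 26/3 * 26 = 338/3

338/3


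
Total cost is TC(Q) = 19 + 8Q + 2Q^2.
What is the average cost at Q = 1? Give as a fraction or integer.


TC(1) = 19 + 8*1 + 2*1^2
TC(1) = 19 + 8 + 2 = 29
AC = TC/Q = 29/1 = 29

29


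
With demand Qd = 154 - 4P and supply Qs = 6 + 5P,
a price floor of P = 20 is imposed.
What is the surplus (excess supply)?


At P = 20:
Qd = 154 - 4*20 = 74
Qs = 6 + 5*20 = 106
Surplus = Qs - Qd = 106 - 74 = 32

32


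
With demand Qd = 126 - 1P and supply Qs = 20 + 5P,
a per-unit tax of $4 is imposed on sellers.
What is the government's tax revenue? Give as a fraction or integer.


With tax on sellers, new supply: Qs' = 20 + 5(P - 4)
= 0 + 5P
New equilibrium quantity:
Q_new = 105
Tax revenue = tax * Q_new = 4 * 105 = 420

420


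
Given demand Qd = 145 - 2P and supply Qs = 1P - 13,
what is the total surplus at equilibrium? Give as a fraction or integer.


Find equilibrium: 145 - 2P = 1P - 13
145 + 13 = 3P
P* = 158/3 = 158/3
Q* = 1*158/3 - 13 = 119/3
Inverse demand: P = 145/2 - Q/2, so P_max = 145/2
Inverse supply: P = 13 + Q/1, so P_min = 13
CS = (1/2) * 119/3 * (145/2 - 158/3) = 14161/36
PS = (1/2) * 119/3 * (158/3 - 13) = 14161/18
TS = CS + PS = 14161/36 + 14161/18 = 14161/12

14161/12


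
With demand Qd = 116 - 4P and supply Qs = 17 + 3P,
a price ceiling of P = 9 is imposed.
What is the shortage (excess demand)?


At P = 9:
Qd = 116 - 4*9 = 80
Qs = 17 + 3*9 = 44
Shortage = Qd - Qs = 80 - 44 = 36

36


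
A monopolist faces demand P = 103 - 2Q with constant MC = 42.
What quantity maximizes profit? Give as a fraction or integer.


TR = P*Q = (103 - 2Q)Q = 103Q - 2Q^2
MR = dTR/dQ = 103 - 4Q
Set MR = MC:
103 - 4Q = 42
61 = 4Q
Q* = 61/4 = 61/4

61/4


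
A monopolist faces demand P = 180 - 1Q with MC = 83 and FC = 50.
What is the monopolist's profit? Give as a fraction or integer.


MR = MC: 180 - 2Q = 83
Q* = 97/2
P* = 180 - 1*97/2 = 263/2
Profit = (P* - MC)*Q* - FC
= (263/2 - 83)*97/2 - 50
= 97/2*97/2 - 50
= 9409/4 - 50 = 9209/4

9209/4


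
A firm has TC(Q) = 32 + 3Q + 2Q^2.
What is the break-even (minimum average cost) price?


AC(Q) = 32/Q + 3 + 2Q
To minimize: dAC/dQ = -32/Q^2 + 2 = 0
Q^2 = 32/2 = 16
Q* = 4
Min AC = 32/4 + 3 + 2*4
Min AC = 8 + 3 + 8 = 19

19


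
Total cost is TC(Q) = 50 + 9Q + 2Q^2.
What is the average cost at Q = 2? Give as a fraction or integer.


TC(2) = 50 + 9*2 + 2*2^2
TC(2) = 50 + 18 + 8 = 76
AC = TC/Q = 76/2 = 38

38


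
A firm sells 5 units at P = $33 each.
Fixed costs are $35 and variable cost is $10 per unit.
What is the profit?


Total Revenue = P * Q = 33 * 5 = $165
Total Cost = FC + VC*Q = 35 + 10*5 = $85
Profit = TR - TC = 165 - 85 = $80

$80


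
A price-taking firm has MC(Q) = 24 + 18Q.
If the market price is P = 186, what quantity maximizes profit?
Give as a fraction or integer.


In perfect competition, profit is maximized where P = MC.
186 = 24 + 18Q
162 = 18Q
Q* = 162/18 = 9

9


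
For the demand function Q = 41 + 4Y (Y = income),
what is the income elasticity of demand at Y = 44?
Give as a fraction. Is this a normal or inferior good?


dQ/dY = 4
At Y = 44: Q = 41 + 4*44 = 217
Ey = (dQ/dY)(Y/Q) = 4 * 44 / 217 = 176/217
Since Ey > 0, this is a normal good.

176/217 (normal good)


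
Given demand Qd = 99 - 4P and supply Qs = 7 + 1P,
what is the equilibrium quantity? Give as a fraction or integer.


First find equilibrium price:
99 - 4P = 7 + 1P
P* = 92/5 = 92/5
Then substitute into demand:
Q* = 99 - 4 * 92/5 = 127/5

127/5


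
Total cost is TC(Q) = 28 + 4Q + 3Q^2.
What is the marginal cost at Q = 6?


MC = dTC/dQ = 4 + 2*3*Q
At Q = 6:
MC = 4 + 6*6
MC = 4 + 36 = 40

40


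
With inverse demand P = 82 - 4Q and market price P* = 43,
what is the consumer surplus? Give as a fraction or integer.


Maximum willingness to pay (at Q=0): P_max = 82
Quantity demanded at P* = 43:
Q* = (82 - 43)/4 = 39/4
CS = (1/2) * Q* * (P_max - P*)
CS = (1/2) * 39/4 * (82 - 43)
CS = (1/2) * 39/4 * 39 = 1521/8

1521/8


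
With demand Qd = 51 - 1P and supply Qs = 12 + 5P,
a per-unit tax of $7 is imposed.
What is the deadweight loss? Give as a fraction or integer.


Pre-tax equilibrium quantity: Q* = 89/2
Post-tax equilibrium quantity: Q_tax = 116/3
Reduction in quantity: Q* - Q_tax = 35/6
DWL = (1/2) * tax * (Q* - Q_tax)
DWL = (1/2) * 7 * 35/6 = 245/12

245/12


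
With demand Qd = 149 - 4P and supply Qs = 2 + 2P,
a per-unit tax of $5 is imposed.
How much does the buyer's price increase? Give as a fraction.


With a per-unit tax, the buyer's price increase depends on relative slopes.
Supply slope: d = 2, Demand slope: b = 4
Buyer's price increase = d * tax / (b + d)
= 2 * 5 / (4 + 2)
= 10 / 6 = 5/3

5/3


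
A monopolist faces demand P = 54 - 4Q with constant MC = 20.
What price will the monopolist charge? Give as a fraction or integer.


MR = 54 - 8Q
Set MR = MC: 54 - 8Q = 20
Q* = 17/4
Substitute into demand:
P* = 54 - 4*17/4 = 37

37


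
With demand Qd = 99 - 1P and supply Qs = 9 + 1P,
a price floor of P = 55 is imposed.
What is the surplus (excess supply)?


At P = 55:
Qd = 99 - 1*55 = 44
Qs = 9 + 1*55 = 64
Surplus = Qs - Qd = 64 - 44 = 20

20


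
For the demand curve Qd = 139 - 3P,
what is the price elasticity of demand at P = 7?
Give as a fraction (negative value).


dQ/dP = -3
At P = 7: Q = 139 - 3*7 = 118
E = (dQ/dP)(P/Q) = (-3)(7/118) = -21/118

-21/118


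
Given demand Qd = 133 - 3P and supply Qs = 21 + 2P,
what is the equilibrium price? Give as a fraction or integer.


At equilibrium, Qd = Qs.
133 - 3P = 21 + 2P
133 - 21 = 3P + 2P
112 = 5P
P* = 112/5 = 112/5

112/5


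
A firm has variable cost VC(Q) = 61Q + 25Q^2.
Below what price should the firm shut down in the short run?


AVC(Q) = VC(Q)/Q = 61 + 25Q
AVC is increasing in Q, so minimum AVC is at Q -> 0+.
Min AVC = 61
The firm should shut down if P < 61.

61


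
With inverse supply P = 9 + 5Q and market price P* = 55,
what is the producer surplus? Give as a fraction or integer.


Minimum supply price (at Q=0): P_min = 9
Quantity supplied at P* = 55:
Q* = (55 - 9)/5 = 46/5
PS = (1/2) * Q* * (P* - P_min)
PS = (1/2) * 46/5 * (55 - 9)
PS = (1/2) * 46/5 * 46 = 1058/5

1058/5


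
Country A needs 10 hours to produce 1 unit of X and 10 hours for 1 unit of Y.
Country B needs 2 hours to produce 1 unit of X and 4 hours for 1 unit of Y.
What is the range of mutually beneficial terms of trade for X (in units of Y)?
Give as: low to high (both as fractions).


Opportunity cost of X for Country A = hours_X / hours_Y = 10/10 = 1 units of Y
Opportunity cost of X for Country B = hours_X / hours_Y = 2/4 = 1/2 units of Y
Terms of trade must be between the two opportunity costs.
Range: 1/2 to 1

1/2 to 1


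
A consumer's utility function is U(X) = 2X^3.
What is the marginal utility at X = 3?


MU = dU/dX = 2*3*X^(3-1)
MU = 6*X^2
At X = 3:
MU = 6 * 3^2
MU = 6 * 9 = 54

54


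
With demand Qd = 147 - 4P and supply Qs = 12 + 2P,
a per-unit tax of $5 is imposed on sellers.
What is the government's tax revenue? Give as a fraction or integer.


With tax on sellers, new supply: Qs' = 12 + 2(P - 5)
= 2 + 2P
New equilibrium quantity:
Q_new = 151/3
Tax revenue = tax * Q_new = 5 * 151/3 = 755/3

755/3


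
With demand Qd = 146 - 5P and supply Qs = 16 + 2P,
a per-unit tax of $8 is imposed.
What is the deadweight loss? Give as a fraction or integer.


Pre-tax equilibrium quantity: Q* = 372/7
Post-tax equilibrium quantity: Q_tax = 292/7
Reduction in quantity: Q* - Q_tax = 80/7
DWL = (1/2) * tax * (Q* - Q_tax)
DWL = (1/2) * 8 * 80/7 = 320/7

320/7


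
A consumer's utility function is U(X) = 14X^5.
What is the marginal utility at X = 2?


MU = dU/dX = 14*5*X^(5-1)
MU = 70*X^4
At X = 2:
MU = 70 * 2^4
MU = 70 * 16 = 1120

1120


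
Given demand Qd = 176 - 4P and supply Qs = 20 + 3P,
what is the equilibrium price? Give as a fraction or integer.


At equilibrium, Qd = Qs.
176 - 4P = 20 + 3P
176 - 20 = 4P + 3P
156 = 7P
P* = 156/7 = 156/7

156/7


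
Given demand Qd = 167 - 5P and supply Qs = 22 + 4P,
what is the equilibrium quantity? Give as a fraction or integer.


First find equilibrium price:
167 - 5P = 22 + 4P
P* = 145/9 = 145/9
Then substitute into demand:
Q* = 167 - 5 * 145/9 = 778/9

778/9


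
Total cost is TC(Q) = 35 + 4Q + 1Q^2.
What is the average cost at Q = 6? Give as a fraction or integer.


TC(6) = 35 + 4*6 + 1*6^2
TC(6) = 35 + 24 + 36 = 95
AC = TC/Q = 95/6 = 95/6

95/6


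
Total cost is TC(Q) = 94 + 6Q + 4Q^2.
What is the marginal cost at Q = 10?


MC = dTC/dQ = 6 + 2*4*Q
At Q = 10:
MC = 6 + 8*10
MC = 6 + 80 = 86

86


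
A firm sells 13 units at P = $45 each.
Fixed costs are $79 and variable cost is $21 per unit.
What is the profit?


Total Revenue = P * Q = 45 * 13 = $585
Total Cost = FC + VC*Q = 79 + 21*13 = $352
Profit = TR - TC = 585 - 352 = $233

$233


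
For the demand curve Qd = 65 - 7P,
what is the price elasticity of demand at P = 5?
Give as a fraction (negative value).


dQ/dP = -7
At P = 5: Q = 65 - 7*5 = 30
E = (dQ/dP)(P/Q) = (-7)(5/30) = -7/6

-7/6


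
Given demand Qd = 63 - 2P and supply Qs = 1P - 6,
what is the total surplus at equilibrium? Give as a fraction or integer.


Find equilibrium: 63 - 2P = 1P - 6
63 + 6 = 3P
P* = 69/3 = 23
Q* = 1*23 - 6 = 17
Inverse demand: P = 63/2 - Q/2, so P_max = 63/2
Inverse supply: P = 6 + Q/1, so P_min = 6
CS = (1/2) * 17 * (63/2 - 23) = 289/4
PS = (1/2) * 17 * (23 - 6) = 289/2
TS = CS + PS = 289/4 + 289/2 = 867/4

867/4


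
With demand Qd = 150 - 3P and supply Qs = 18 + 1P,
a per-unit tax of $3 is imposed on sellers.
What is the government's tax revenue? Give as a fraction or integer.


With tax on sellers, new supply: Qs' = 18 + 1(P - 3)
= 15 + 1P
New equilibrium quantity:
Q_new = 195/4
Tax revenue = tax * Q_new = 3 * 195/4 = 585/4

585/4


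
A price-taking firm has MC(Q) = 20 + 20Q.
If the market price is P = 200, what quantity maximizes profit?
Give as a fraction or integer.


In perfect competition, profit is maximized where P = MC.
200 = 20 + 20Q
180 = 20Q
Q* = 180/20 = 9

9


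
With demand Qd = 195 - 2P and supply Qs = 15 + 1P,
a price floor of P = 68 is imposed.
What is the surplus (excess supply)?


At P = 68:
Qd = 195 - 2*68 = 59
Qs = 15 + 1*68 = 83
Surplus = Qs - Qd = 83 - 59 = 24

24


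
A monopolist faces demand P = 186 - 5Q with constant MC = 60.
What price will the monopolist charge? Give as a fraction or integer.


MR = 186 - 10Q
Set MR = MC: 186 - 10Q = 60
Q* = 63/5
Substitute into demand:
P* = 186 - 5*63/5 = 123

123


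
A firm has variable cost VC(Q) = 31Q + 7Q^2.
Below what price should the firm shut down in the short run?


AVC(Q) = VC(Q)/Q = 31 + 7Q
AVC is increasing in Q, so minimum AVC is at Q -> 0+.
Min AVC = 31
The firm should shut down if P < 31.

31


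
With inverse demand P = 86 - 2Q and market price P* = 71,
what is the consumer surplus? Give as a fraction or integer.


Maximum willingness to pay (at Q=0): P_max = 86
Quantity demanded at P* = 71:
Q* = (86 - 71)/2 = 15/2
CS = (1/2) * Q* * (P_max - P*)
CS = (1/2) * 15/2 * (86 - 71)
CS = (1/2) * 15/2 * 15 = 225/4

225/4


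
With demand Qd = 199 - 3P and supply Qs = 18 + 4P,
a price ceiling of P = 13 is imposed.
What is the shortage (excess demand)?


At P = 13:
Qd = 199 - 3*13 = 160
Qs = 18 + 4*13 = 70
Shortage = Qd - Qs = 160 - 70 = 90

90


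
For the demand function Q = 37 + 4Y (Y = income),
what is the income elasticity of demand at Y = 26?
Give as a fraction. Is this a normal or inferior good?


dQ/dY = 4
At Y = 26: Q = 37 + 4*26 = 141
Ey = (dQ/dY)(Y/Q) = 4 * 26 / 141 = 104/141
Since Ey > 0, this is a normal good.

104/141 (normal good)


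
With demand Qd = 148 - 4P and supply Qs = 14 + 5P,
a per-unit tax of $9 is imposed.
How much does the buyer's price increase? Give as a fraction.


With a per-unit tax, the buyer's price increase depends on relative slopes.
Supply slope: d = 5, Demand slope: b = 4
Buyer's price increase = d * tax / (b + d)
= 5 * 9 / (4 + 5)
= 45 / 9 = 5

5


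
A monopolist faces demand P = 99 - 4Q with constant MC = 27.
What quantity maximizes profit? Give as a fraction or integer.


TR = P*Q = (99 - 4Q)Q = 99Q - 4Q^2
MR = dTR/dQ = 99 - 8Q
Set MR = MC:
99 - 8Q = 27
72 = 8Q
Q* = 72/8 = 9

9


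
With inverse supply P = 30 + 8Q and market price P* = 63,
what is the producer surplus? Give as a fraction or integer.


Minimum supply price (at Q=0): P_min = 30
Quantity supplied at P* = 63:
Q* = (63 - 30)/8 = 33/8
PS = (1/2) * Q* * (P* - P_min)
PS = (1/2) * 33/8 * (63 - 30)
PS = (1/2) * 33/8 * 33 = 1089/16

1089/16


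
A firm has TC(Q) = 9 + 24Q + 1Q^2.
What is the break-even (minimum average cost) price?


AC(Q) = 9/Q + 24 + 1Q
To minimize: dAC/dQ = -9/Q^2 + 1 = 0
Q^2 = 9/1 = 9
Q* = 3
Min AC = 9/3 + 24 + 1*3
Min AC = 3 + 24 + 3 = 30

30


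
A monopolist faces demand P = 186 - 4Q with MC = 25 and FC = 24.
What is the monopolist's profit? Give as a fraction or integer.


MR = MC: 186 - 8Q = 25
Q* = 161/8
P* = 186 - 4*161/8 = 211/2
Profit = (P* - MC)*Q* - FC
= (211/2 - 25)*161/8 - 24
= 161/2*161/8 - 24
= 25921/16 - 24 = 25537/16

25537/16


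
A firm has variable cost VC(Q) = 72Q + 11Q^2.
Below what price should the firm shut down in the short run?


AVC(Q) = VC(Q)/Q = 72 + 11Q
AVC is increasing in Q, so minimum AVC is at Q -> 0+.
Min AVC = 72
The firm should shut down if P < 72.

72


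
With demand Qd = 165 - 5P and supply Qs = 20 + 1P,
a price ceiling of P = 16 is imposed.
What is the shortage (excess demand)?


At P = 16:
Qd = 165 - 5*16 = 85
Qs = 20 + 1*16 = 36
Shortage = Qd - Qs = 85 - 36 = 49

49


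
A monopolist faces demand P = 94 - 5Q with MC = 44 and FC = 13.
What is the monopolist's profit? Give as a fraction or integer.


MR = MC: 94 - 10Q = 44
Q* = 5
P* = 94 - 5*5 = 69
Profit = (P* - MC)*Q* - FC
= (69 - 44)*5 - 13
= 25*5 - 13
= 125 - 13 = 112

112


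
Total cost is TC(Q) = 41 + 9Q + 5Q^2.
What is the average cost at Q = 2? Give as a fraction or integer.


TC(2) = 41 + 9*2 + 5*2^2
TC(2) = 41 + 18 + 20 = 79
AC = TC/Q = 79/2 = 79/2

79/2


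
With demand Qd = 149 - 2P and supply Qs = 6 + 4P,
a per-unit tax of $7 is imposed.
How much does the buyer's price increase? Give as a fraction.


With a per-unit tax, the buyer's price increase depends on relative slopes.
Supply slope: d = 4, Demand slope: b = 2
Buyer's price increase = d * tax / (b + d)
= 4 * 7 / (2 + 4)
= 28 / 6 = 14/3

14/3


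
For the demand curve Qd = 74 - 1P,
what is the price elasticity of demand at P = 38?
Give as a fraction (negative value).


dQ/dP = -1
At P = 38: Q = 74 - 1*38 = 36
E = (dQ/dP)(P/Q) = (-1)(38/36) = -19/18

-19/18


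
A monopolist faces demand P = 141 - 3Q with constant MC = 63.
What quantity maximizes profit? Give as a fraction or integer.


TR = P*Q = (141 - 3Q)Q = 141Q - 3Q^2
MR = dTR/dQ = 141 - 6Q
Set MR = MC:
141 - 6Q = 63
78 = 6Q
Q* = 78/6 = 13

13


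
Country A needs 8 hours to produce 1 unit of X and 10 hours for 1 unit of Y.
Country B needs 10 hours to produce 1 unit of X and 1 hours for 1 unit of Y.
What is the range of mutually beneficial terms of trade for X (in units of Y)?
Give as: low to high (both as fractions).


Opportunity cost of X for Country A = hours_X / hours_Y = 8/10 = 4/5 units of Y
Opportunity cost of X for Country B = hours_X / hours_Y = 10/1 = 10 units of Y
Terms of trade must be between the two opportunity costs.
Range: 4/5 to 10

4/5 to 10


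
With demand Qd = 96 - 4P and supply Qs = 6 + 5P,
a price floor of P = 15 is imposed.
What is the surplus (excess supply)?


At P = 15:
Qd = 96 - 4*15 = 36
Qs = 6 + 5*15 = 81
Surplus = Qs - Qd = 81 - 36 = 45

45


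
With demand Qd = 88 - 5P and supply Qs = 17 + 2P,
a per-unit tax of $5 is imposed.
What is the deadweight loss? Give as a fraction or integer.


Pre-tax equilibrium quantity: Q* = 261/7
Post-tax equilibrium quantity: Q_tax = 211/7
Reduction in quantity: Q* - Q_tax = 50/7
DWL = (1/2) * tax * (Q* - Q_tax)
DWL = (1/2) * 5 * 50/7 = 125/7

125/7


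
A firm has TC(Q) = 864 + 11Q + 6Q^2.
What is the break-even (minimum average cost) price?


AC(Q) = 864/Q + 11 + 6Q
To minimize: dAC/dQ = -864/Q^2 + 6 = 0
Q^2 = 864/6 = 144
Q* = 12
Min AC = 864/12 + 11 + 6*12
Min AC = 72 + 11 + 72 = 155

155


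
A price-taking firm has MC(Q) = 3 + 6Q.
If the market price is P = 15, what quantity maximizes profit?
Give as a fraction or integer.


In perfect competition, profit is maximized where P = MC.
15 = 3 + 6Q
12 = 6Q
Q* = 12/6 = 2

2


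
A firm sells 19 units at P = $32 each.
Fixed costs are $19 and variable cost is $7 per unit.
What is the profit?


Total Revenue = P * Q = 32 * 19 = $608
Total Cost = FC + VC*Q = 19 + 7*19 = $152
Profit = TR - TC = 608 - 152 = $456

$456


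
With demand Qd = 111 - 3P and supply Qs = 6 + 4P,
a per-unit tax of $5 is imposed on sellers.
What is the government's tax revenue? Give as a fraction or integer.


With tax on sellers, new supply: Qs' = 6 + 4(P - 5)
= 4P - 14
New equilibrium quantity:
Q_new = 402/7
Tax revenue = tax * Q_new = 5 * 402/7 = 2010/7

2010/7


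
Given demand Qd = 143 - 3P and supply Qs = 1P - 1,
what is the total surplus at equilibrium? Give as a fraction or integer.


Find equilibrium: 143 - 3P = 1P - 1
143 + 1 = 4P
P* = 144/4 = 36
Q* = 1*36 - 1 = 35
Inverse demand: P = 143/3 - Q/3, so P_max = 143/3
Inverse supply: P = 1 + Q/1, so P_min = 1
CS = (1/2) * 35 * (143/3 - 36) = 1225/6
PS = (1/2) * 35 * (36 - 1) = 1225/2
TS = CS + PS = 1225/6 + 1225/2 = 2450/3

2450/3


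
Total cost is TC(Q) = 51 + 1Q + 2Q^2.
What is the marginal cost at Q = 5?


MC = dTC/dQ = 1 + 2*2*Q
At Q = 5:
MC = 1 + 4*5
MC = 1 + 20 = 21

21


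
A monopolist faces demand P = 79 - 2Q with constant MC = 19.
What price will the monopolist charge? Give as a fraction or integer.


MR = 79 - 4Q
Set MR = MC: 79 - 4Q = 19
Q* = 15
Substitute into demand:
P* = 79 - 2*15 = 49

49


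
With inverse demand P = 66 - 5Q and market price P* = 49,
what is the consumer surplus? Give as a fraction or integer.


Maximum willingness to pay (at Q=0): P_max = 66
Quantity demanded at P* = 49:
Q* = (66 - 49)/5 = 17/5
CS = (1/2) * Q* * (P_max - P*)
CS = (1/2) * 17/5 * (66 - 49)
CS = (1/2) * 17/5 * 17 = 289/10

289/10


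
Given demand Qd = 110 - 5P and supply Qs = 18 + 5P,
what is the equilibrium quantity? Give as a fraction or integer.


First find equilibrium price:
110 - 5P = 18 + 5P
P* = 92/10 = 46/5
Then substitute into demand:
Q* = 110 - 5 * 46/5 = 64

64


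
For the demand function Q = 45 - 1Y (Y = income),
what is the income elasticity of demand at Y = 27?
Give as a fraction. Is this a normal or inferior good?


dQ/dY = -1
At Y = 27: Q = 45 - 1*27 = 18
Ey = (dQ/dY)(Y/Q) = -1 * 27 / 18 = -3/2
Since Ey < 0, this is a inferior good.

-3/2 (inferior good)


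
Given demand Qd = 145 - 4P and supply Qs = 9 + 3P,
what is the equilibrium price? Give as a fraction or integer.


At equilibrium, Qd = Qs.
145 - 4P = 9 + 3P
145 - 9 = 4P + 3P
136 = 7P
P* = 136/7 = 136/7

136/7


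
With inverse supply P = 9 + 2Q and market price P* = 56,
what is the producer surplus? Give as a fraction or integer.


Minimum supply price (at Q=0): P_min = 9
Quantity supplied at P* = 56:
Q* = (56 - 9)/2 = 47/2
PS = (1/2) * Q* * (P* - P_min)
PS = (1/2) * 47/2 * (56 - 9)
PS = (1/2) * 47/2 * 47 = 2209/4

2209/4


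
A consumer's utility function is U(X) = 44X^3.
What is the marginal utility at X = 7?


MU = dU/dX = 44*3*X^(3-1)
MU = 132*X^2
At X = 7:
MU = 132 * 7^2
MU = 132 * 49 = 6468

6468


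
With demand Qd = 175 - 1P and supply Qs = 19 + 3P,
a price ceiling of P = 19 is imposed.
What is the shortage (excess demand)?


At P = 19:
Qd = 175 - 1*19 = 156
Qs = 19 + 3*19 = 76
Shortage = Qd - Qs = 156 - 76 = 80

80


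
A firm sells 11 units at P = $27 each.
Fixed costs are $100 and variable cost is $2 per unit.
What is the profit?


Total Revenue = P * Q = 27 * 11 = $297
Total Cost = FC + VC*Q = 100 + 2*11 = $122
Profit = TR - TC = 297 - 122 = $175

$175


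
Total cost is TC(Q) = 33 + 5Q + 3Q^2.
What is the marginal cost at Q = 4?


MC = dTC/dQ = 5 + 2*3*Q
At Q = 4:
MC = 5 + 6*4
MC = 5 + 24 = 29

29


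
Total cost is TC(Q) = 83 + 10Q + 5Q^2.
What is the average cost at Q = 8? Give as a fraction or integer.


TC(8) = 83 + 10*8 + 5*8^2
TC(8) = 83 + 80 + 320 = 483
AC = TC/Q = 483/8 = 483/8

483/8


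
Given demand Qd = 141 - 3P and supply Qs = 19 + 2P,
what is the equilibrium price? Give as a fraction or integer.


At equilibrium, Qd = Qs.
141 - 3P = 19 + 2P
141 - 19 = 3P + 2P
122 = 5P
P* = 122/5 = 122/5

122/5


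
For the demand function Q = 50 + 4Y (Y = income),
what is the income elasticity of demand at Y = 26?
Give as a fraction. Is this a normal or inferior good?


dQ/dY = 4
At Y = 26: Q = 50 + 4*26 = 154
Ey = (dQ/dY)(Y/Q) = 4 * 26 / 154 = 52/77
Since Ey > 0, this is a normal good.

52/77 (normal good)


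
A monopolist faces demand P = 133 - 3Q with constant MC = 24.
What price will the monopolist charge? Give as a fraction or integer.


MR = 133 - 6Q
Set MR = MC: 133 - 6Q = 24
Q* = 109/6
Substitute into demand:
P* = 133 - 3*109/6 = 157/2

157/2


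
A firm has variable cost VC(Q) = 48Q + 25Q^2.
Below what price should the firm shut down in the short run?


AVC(Q) = VC(Q)/Q = 48 + 25Q
AVC is increasing in Q, so minimum AVC is at Q -> 0+.
Min AVC = 48
The firm should shut down if P < 48.

48


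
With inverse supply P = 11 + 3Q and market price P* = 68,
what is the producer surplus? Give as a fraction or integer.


Minimum supply price (at Q=0): P_min = 11
Quantity supplied at P* = 68:
Q* = (68 - 11)/3 = 19
PS = (1/2) * Q* * (P* - P_min)
PS = (1/2) * 19 * (68 - 11)
PS = (1/2) * 19 * 57 = 1083/2

1083/2


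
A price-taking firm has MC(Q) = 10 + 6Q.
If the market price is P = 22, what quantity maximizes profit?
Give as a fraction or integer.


In perfect competition, profit is maximized where P = MC.
22 = 10 + 6Q
12 = 6Q
Q* = 12/6 = 2

2


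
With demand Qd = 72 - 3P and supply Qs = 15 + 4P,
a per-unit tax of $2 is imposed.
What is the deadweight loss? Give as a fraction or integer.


Pre-tax equilibrium quantity: Q* = 333/7
Post-tax equilibrium quantity: Q_tax = 309/7
Reduction in quantity: Q* - Q_tax = 24/7
DWL = (1/2) * tax * (Q* - Q_tax)
DWL = (1/2) * 2 * 24/7 = 24/7

24/7


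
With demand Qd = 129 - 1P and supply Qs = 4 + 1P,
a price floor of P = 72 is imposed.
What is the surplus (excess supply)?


At P = 72:
Qd = 129 - 1*72 = 57
Qs = 4 + 1*72 = 76
Surplus = Qs - Qd = 76 - 57 = 19

19


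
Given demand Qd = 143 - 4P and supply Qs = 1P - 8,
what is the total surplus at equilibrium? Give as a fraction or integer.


Find equilibrium: 143 - 4P = 1P - 8
143 + 8 = 5P
P* = 151/5 = 151/5
Q* = 1*151/5 - 8 = 111/5
Inverse demand: P = 143/4 - Q/4, so P_max = 143/4
Inverse supply: P = 8 + Q/1, so P_min = 8
CS = (1/2) * 111/5 * (143/4 - 151/5) = 12321/200
PS = (1/2) * 111/5 * (151/5 - 8) = 12321/50
TS = CS + PS = 12321/200 + 12321/50 = 12321/40

12321/40


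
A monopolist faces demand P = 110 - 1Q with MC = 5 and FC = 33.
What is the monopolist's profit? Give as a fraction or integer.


MR = MC: 110 - 2Q = 5
Q* = 105/2
P* = 110 - 1*105/2 = 115/2
Profit = (P* - MC)*Q* - FC
= (115/2 - 5)*105/2 - 33
= 105/2*105/2 - 33
= 11025/4 - 33 = 10893/4

10893/4


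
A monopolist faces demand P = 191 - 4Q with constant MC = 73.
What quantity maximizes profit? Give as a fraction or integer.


TR = P*Q = (191 - 4Q)Q = 191Q - 4Q^2
MR = dTR/dQ = 191 - 8Q
Set MR = MC:
191 - 8Q = 73
118 = 8Q
Q* = 118/8 = 59/4

59/4


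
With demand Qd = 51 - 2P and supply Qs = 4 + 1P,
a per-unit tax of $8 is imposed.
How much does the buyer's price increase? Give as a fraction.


With a per-unit tax, the buyer's price increase depends on relative slopes.
Supply slope: d = 1, Demand slope: b = 2
Buyer's price increase = d * tax / (b + d)
= 1 * 8 / (2 + 1)
= 8 / 3 = 8/3

8/3


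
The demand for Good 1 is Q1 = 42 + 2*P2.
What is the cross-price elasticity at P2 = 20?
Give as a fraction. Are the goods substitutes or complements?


dQ1/dP2 = 2
At P2 = 20: Q1 = 42 + 2*20 = 82
Exy = (dQ1/dP2)(P2/Q1) = 2 * 20 / 82 = 20/41
Since Exy > 0, the goods are substitutes.

20/41 (substitutes)


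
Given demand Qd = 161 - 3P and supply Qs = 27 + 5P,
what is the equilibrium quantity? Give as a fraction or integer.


First find equilibrium price:
161 - 3P = 27 + 5P
P* = 134/8 = 67/4
Then substitute into demand:
Q* = 161 - 3 * 67/4 = 443/4

443/4


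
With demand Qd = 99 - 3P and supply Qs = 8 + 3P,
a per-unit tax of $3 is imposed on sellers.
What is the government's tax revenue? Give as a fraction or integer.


With tax on sellers, new supply: Qs' = 8 + 3(P - 3)
= 3P - 1
New equilibrium quantity:
Q_new = 49
Tax revenue = tax * Q_new = 3 * 49 = 147

147


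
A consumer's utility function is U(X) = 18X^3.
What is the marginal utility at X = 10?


MU = dU/dX = 18*3*X^(3-1)
MU = 54*X^2
At X = 10:
MU = 54 * 10^2
MU = 54 * 100 = 5400

5400


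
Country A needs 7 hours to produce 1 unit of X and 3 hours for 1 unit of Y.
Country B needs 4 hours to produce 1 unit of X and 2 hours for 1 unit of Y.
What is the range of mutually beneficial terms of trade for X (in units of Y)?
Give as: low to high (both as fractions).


Opportunity cost of X for Country A = hours_X / hours_Y = 7/3 = 7/3 units of Y
Opportunity cost of X for Country B = hours_X / hours_Y = 4/2 = 2 units of Y
Terms of trade must be between the two opportunity costs.
Range: 2 to 7/3

2 to 7/3


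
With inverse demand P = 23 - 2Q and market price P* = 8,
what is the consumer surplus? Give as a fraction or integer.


Maximum willingness to pay (at Q=0): P_max = 23
Quantity demanded at P* = 8:
Q* = (23 - 8)/2 = 15/2
CS = (1/2) * Q* * (P_max - P*)
CS = (1/2) * 15/2 * (23 - 8)
CS = (1/2) * 15/2 * 15 = 225/4

225/4


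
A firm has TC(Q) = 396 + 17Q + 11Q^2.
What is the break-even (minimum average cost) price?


AC(Q) = 396/Q + 17 + 11Q
To minimize: dAC/dQ = -396/Q^2 + 11 = 0
Q^2 = 396/11 = 36
Q* = 6
Min AC = 396/6 + 17 + 11*6
Min AC = 66 + 17 + 66 = 149

149


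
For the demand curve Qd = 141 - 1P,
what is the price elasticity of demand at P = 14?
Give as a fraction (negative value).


dQ/dP = -1
At P = 14: Q = 141 - 1*14 = 127
E = (dQ/dP)(P/Q) = (-1)(14/127) = -14/127

-14/127


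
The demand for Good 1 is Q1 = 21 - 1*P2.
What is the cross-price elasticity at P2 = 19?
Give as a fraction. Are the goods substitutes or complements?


dQ1/dP2 = -1
At P2 = 19: Q1 = 21 - 1*19 = 2
Exy = (dQ1/dP2)(P2/Q1) = -1 * 19 / 2 = -19/2
Since Exy < 0, the goods are complements.

-19/2 (complements)
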